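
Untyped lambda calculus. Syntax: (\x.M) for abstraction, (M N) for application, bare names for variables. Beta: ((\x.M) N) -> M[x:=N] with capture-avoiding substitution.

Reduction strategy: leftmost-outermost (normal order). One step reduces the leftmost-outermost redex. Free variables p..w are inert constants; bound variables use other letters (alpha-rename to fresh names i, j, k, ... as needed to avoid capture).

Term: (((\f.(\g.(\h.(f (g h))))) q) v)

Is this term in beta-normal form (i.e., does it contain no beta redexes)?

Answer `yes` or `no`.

Answer: no

Derivation:
Term: (((\f.(\g.(\h.(f (g h))))) q) v)
Found 1 beta redex(es).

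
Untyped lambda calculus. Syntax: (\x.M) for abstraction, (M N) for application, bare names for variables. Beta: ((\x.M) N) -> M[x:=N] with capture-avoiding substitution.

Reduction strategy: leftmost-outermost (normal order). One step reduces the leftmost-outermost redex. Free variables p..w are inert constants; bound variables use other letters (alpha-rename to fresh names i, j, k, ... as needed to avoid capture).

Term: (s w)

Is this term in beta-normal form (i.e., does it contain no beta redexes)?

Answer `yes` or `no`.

Term: (s w)
No beta redexes found.

Answer: yes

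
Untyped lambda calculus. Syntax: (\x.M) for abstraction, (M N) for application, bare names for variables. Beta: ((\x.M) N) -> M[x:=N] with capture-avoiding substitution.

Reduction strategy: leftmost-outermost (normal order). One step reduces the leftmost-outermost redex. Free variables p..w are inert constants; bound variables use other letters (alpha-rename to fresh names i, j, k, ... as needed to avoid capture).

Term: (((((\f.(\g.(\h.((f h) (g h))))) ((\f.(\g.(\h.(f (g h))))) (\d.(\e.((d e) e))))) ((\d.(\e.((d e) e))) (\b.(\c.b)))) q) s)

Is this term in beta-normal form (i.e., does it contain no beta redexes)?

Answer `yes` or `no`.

Answer: no

Derivation:
Term: (((((\f.(\g.(\h.((f h) (g h))))) ((\f.(\g.(\h.(f (g h))))) (\d.(\e.((d e) e))))) ((\d.(\e.((d e) e))) (\b.(\c.b)))) q) s)
Found 3 beta redex(es).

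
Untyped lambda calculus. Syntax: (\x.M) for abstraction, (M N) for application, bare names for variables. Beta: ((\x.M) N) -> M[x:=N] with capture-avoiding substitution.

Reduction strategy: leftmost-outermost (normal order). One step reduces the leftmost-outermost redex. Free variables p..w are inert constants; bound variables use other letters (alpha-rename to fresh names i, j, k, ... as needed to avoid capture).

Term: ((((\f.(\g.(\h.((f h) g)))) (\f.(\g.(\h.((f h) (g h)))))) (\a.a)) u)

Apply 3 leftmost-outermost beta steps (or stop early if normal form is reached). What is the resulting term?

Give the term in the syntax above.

Answer: (((\f.(\g.(\h.((f h) (g h))))) u) (\a.a))

Derivation:
Step 0: ((((\f.(\g.(\h.((f h) g)))) (\f.(\g.(\h.((f h) (g h)))))) (\a.a)) u)
Step 1: (((\g.(\h.(((\f.(\g.(\h.((f h) (g h))))) h) g))) (\a.a)) u)
Step 2: ((\h.(((\f.(\g.(\h.((f h) (g h))))) h) (\a.a))) u)
Step 3: (((\f.(\g.(\h.((f h) (g h))))) u) (\a.a))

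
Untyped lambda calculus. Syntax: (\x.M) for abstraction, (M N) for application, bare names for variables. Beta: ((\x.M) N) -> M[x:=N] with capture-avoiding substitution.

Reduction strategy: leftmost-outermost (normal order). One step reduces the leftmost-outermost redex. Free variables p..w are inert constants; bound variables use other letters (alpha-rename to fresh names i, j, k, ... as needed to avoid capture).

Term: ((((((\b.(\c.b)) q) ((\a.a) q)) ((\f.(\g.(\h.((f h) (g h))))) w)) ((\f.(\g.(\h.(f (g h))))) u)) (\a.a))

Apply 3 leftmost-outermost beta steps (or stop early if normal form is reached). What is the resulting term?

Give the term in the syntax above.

Answer: (((q (\g.(\h.((w h) (g h))))) ((\f.(\g.(\h.(f (g h))))) u)) (\a.a))

Derivation:
Step 0: ((((((\b.(\c.b)) q) ((\a.a) q)) ((\f.(\g.(\h.((f h) (g h))))) w)) ((\f.(\g.(\h.(f (g h))))) u)) (\a.a))
Step 1: (((((\c.q) ((\a.a) q)) ((\f.(\g.(\h.((f h) (g h))))) w)) ((\f.(\g.(\h.(f (g h))))) u)) (\a.a))
Step 2: (((q ((\f.(\g.(\h.((f h) (g h))))) w)) ((\f.(\g.(\h.(f (g h))))) u)) (\a.a))
Step 3: (((q (\g.(\h.((w h) (g h))))) ((\f.(\g.(\h.(f (g h))))) u)) (\a.a))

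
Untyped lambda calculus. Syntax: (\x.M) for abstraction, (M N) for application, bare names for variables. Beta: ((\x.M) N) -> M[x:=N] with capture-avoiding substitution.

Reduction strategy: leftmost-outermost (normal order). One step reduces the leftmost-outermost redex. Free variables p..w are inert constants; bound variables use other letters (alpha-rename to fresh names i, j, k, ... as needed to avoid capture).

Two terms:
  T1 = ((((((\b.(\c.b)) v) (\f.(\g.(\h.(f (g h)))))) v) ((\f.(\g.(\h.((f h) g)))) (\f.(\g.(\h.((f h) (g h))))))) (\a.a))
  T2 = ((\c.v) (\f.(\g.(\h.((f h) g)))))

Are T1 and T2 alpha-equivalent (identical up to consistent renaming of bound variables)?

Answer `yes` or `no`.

Answer: no

Derivation:
Term 1: ((((((\b.(\c.b)) v) (\f.(\g.(\h.(f (g h)))))) v) ((\f.(\g.(\h.((f h) g)))) (\f.(\g.(\h.((f h) (g h))))))) (\a.a))
Term 2: ((\c.v) (\f.(\g.(\h.((f h) g)))))
Alpha-equivalence: compare structure up to binder renaming.
Result: False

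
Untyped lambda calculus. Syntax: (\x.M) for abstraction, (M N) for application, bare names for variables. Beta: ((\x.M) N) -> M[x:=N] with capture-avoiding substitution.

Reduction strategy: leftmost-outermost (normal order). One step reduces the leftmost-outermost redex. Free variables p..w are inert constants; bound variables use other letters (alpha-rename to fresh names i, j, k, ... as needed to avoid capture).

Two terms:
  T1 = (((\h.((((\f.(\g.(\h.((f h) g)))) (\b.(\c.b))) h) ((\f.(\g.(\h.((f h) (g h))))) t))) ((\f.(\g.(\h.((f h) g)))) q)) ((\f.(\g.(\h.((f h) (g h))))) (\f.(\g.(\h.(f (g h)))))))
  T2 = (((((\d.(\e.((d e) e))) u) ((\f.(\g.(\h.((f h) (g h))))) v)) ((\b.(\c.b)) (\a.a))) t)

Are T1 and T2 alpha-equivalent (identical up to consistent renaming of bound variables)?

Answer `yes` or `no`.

Term 1: (((\h.((((\f.(\g.(\h.((f h) g)))) (\b.(\c.b))) h) ((\f.(\g.(\h.((f h) (g h))))) t))) ((\f.(\g.(\h.((f h) g)))) q)) ((\f.(\g.(\h.((f h) (g h))))) (\f.(\g.(\h.(f (g h)))))))
Term 2: (((((\d.(\e.((d e) e))) u) ((\f.(\g.(\h.((f h) (g h))))) v)) ((\b.(\c.b)) (\a.a))) t)
Alpha-equivalence: compare structure up to binder renaming.
Result: False

Answer: no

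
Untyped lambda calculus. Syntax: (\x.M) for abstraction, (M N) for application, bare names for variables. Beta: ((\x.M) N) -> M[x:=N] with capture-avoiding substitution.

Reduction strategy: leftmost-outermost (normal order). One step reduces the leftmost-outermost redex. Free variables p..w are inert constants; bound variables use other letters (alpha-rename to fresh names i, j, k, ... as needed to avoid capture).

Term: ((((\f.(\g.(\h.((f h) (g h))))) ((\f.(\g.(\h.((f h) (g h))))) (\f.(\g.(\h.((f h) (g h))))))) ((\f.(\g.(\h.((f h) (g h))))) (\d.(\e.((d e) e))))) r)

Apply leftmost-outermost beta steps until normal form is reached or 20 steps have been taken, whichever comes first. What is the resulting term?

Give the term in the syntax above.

Step 0: ((((\f.(\g.(\h.((f h) (g h))))) ((\f.(\g.(\h.((f h) (g h))))) (\f.(\g.(\h.((f h) (g h))))))) ((\f.(\g.(\h.((f h) (g h))))) (\d.(\e.((d e) e))))) r)
Step 1: (((\g.(\h.((((\f.(\g.(\h.((f h) (g h))))) (\f.(\g.(\h.((f h) (g h)))))) h) (g h)))) ((\f.(\g.(\h.((f h) (g h))))) (\d.(\e.((d e) e))))) r)
Step 2: ((\h.((((\f.(\g.(\h.((f h) (g h))))) (\f.(\g.(\h.((f h) (g h)))))) h) (((\f.(\g.(\h.((f h) (g h))))) (\d.(\e.((d e) e)))) h))) r)
Step 3: ((((\f.(\g.(\h.((f h) (g h))))) (\f.(\g.(\h.((f h) (g h)))))) r) (((\f.(\g.(\h.((f h) (g h))))) (\d.(\e.((d e) e)))) r))
Step 4: (((\g.(\h.(((\f.(\g.(\h.((f h) (g h))))) h) (g h)))) r) (((\f.(\g.(\h.((f h) (g h))))) (\d.(\e.((d e) e)))) r))
Step 5: ((\h.(((\f.(\g.(\h.((f h) (g h))))) h) (r h))) (((\f.(\g.(\h.((f h) (g h))))) (\d.(\e.((d e) e)))) r))
Step 6: (((\f.(\g.(\h.((f h) (g h))))) (((\f.(\g.(\h.((f h) (g h))))) (\d.(\e.((d e) e)))) r)) (r (((\f.(\g.(\h.((f h) (g h))))) (\d.(\e.((d e) e)))) r)))
Step 7: ((\g.(\h.(((((\f.(\g.(\h.((f h) (g h))))) (\d.(\e.((d e) e)))) r) h) (g h)))) (r (((\f.(\g.(\h.((f h) (g h))))) (\d.(\e.((d e) e)))) r)))
Step 8: (\h.(((((\f.(\g.(\h.((f h) (g h))))) (\d.(\e.((d e) e)))) r) h) ((r (((\f.(\g.(\h.((f h) (g h))))) (\d.(\e.((d e) e)))) r)) h)))
Step 9: (\h.((((\g.(\h.(((\d.(\e.((d e) e))) h) (g h)))) r) h) ((r (((\f.(\g.(\h.((f h) (g h))))) (\d.(\e.((d e) e)))) r)) h)))
Step 10: (\h.(((\h.(((\d.(\e.((d e) e))) h) (r h))) h) ((r (((\f.(\g.(\h.((f h) (g h))))) (\d.(\e.((d e) e)))) r)) h)))
Step 11: (\h.((((\d.(\e.((d e) e))) h) (r h)) ((r (((\f.(\g.(\h.((f h) (g h))))) (\d.(\e.((d e) e)))) r)) h)))
Step 12: (\h.(((\e.((h e) e)) (r h)) ((r (((\f.(\g.(\h.((f h) (g h))))) (\d.(\e.((d e) e)))) r)) h)))
Step 13: (\h.(((h (r h)) (r h)) ((r (((\f.(\g.(\h.((f h) (g h))))) (\d.(\e.((d e) e)))) r)) h)))
Step 14: (\h.(((h (r h)) (r h)) ((r ((\g.(\h.(((\d.(\e.((d e) e))) h) (g h)))) r)) h)))
Step 15: (\h.(((h (r h)) (r h)) ((r (\h.(((\d.(\e.((d e) e))) h) (r h)))) h)))
Step 16: (\h.(((h (r h)) (r h)) ((r (\h.((\e.((h e) e)) (r h)))) h)))
Step 17: (\h.(((h (r h)) (r h)) ((r (\h.((h (r h)) (r h)))) h)))

Answer: (\h.(((h (r h)) (r h)) ((r (\h.((h (r h)) (r h)))) h)))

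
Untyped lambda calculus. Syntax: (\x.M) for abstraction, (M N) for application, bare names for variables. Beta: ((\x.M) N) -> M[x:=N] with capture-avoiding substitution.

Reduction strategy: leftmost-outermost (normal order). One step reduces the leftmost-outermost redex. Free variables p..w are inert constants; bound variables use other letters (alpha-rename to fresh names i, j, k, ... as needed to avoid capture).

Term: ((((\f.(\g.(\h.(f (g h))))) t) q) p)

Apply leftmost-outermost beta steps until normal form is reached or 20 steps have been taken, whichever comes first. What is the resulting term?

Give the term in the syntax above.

Step 0: ((((\f.(\g.(\h.(f (g h))))) t) q) p)
Step 1: (((\g.(\h.(t (g h)))) q) p)
Step 2: ((\h.(t (q h))) p)
Step 3: (t (q p))

Answer: (t (q p))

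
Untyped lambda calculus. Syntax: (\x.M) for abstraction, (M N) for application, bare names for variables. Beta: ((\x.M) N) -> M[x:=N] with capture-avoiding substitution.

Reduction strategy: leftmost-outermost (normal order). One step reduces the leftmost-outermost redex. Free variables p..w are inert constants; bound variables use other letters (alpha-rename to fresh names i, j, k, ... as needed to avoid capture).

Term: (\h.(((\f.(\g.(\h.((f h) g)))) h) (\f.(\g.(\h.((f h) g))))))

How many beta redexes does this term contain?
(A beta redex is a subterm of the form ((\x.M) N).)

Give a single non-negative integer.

Answer: 1

Derivation:
Term: (\h.(((\f.(\g.(\h.((f h) g)))) h) (\f.(\g.(\h.((f h) g))))))
  Redex: ((\f.(\g.(\h.((f h) g)))) h)
Total redexes: 1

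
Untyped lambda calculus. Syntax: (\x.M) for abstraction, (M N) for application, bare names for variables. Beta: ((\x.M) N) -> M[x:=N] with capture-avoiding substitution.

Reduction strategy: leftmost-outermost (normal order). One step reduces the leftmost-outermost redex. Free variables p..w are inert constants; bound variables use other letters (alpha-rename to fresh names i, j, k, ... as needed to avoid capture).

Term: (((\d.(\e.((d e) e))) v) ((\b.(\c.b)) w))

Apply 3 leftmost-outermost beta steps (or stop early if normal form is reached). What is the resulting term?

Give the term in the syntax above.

Answer: ((v (\c.w)) ((\b.(\c.b)) w))

Derivation:
Step 0: (((\d.(\e.((d e) e))) v) ((\b.(\c.b)) w))
Step 1: ((\e.((v e) e)) ((\b.(\c.b)) w))
Step 2: ((v ((\b.(\c.b)) w)) ((\b.(\c.b)) w))
Step 3: ((v (\c.w)) ((\b.(\c.b)) w))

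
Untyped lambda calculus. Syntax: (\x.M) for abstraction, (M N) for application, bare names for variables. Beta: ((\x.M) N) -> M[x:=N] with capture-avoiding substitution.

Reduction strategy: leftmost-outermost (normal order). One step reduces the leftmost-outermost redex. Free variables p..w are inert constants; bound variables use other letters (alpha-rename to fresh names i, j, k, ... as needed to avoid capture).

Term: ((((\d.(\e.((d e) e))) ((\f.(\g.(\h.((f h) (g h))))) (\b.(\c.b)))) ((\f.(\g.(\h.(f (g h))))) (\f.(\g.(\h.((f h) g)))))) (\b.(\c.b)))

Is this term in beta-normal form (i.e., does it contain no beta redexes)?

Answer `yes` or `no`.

Answer: no

Derivation:
Term: ((((\d.(\e.((d e) e))) ((\f.(\g.(\h.((f h) (g h))))) (\b.(\c.b)))) ((\f.(\g.(\h.(f (g h))))) (\f.(\g.(\h.((f h) g)))))) (\b.(\c.b)))
Found 3 beta redex(es).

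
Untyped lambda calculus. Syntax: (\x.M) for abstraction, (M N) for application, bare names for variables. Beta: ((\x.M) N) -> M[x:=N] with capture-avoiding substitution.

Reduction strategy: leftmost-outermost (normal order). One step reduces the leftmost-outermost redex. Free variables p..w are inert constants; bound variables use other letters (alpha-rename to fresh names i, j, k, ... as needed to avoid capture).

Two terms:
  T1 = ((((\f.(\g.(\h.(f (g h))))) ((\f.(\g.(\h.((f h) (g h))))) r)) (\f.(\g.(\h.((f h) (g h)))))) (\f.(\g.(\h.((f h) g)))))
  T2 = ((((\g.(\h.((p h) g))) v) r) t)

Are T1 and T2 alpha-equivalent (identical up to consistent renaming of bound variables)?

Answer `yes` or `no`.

Answer: no

Derivation:
Term 1: ((((\f.(\g.(\h.(f (g h))))) ((\f.(\g.(\h.((f h) (g h))))) r)) (\f.(\g.(\h.((f h) (g h)))))) (\f.(\g.(\h.((f h) g)))))
Term 2: ((((\g.(\h.((p h) g))) v) r) t)
Alpha-equivalence: compare structure up to binder renaming.
Result: False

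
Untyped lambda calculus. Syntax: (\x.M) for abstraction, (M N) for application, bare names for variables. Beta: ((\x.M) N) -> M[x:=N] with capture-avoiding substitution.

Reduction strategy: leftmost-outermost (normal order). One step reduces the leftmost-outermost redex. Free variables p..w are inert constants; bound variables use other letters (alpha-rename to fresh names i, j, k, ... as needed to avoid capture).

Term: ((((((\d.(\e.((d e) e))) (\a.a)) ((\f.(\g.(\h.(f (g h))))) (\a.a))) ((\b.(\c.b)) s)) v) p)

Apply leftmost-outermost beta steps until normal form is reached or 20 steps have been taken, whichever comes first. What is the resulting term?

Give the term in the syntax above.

Step 0: ((((((\d.(\e.((d e) e))) (\a.a)) ((\f.(\g.(\h.(f (g h))))) (\a.a))) ((\b.(\c.b)) s)) v) p)
Step 1: (((((\e.(((\a.a) e) e)) ((\f.(\g.(\h.(f (g h))))) (\a.a))) ((\b.(\c.b)) s)) v) p)
Step 2: ((((((\a.a) ((\f.(\g.(\h.(f (g h))))) (\a.a))) ((\f.(\g.(\h.(f (g h))))) (\a.a))) ((\b.(\c.b)) s)) v) p)
Step 3: ((((((\f.(\g.(\h.(f (g h))))) (\a.a)) ((\f.(\g.(\h.(f (g h))))) (\a.a))) ((\b.(\c.b)) s)) v) p)
Step 4: (((((\g.(\h.((\a.a) (g h)))) ((\f.(\g.(\h.(f (g h))))) (\a.a))) ((\b.(\c.b)) s)) v) p)
Step 5: ((((\h.((\a.a) (((\f.(\g.(\h.(f (g h))))) (\a.a)) h))) ((\b.(\c.b)) s)) v) p)
Step 6: ((((\a.a) (((\f.(\g.(\h.(f (g h))))) (\a.a)) ((\b.(\c.b)) s))) v) p)
Step 7: (((((\f.(\g.(\h.(f (g h))))) (\a.a)) ((\b.(\c.b)) s)) v) p)
Step 8: ((((\g.(\h.((\a.a) (g h)))) ((\b.(\c.b)) s)) v) p)
Step 9: (((\h.((\a.a) (((\b.(\c.b)) s) h))) v) p)
Step 10: (((\a.a) (((\b.(\c.b)) s) v)) p)
Step 11: ((((\b.(\c.b)) s) v) p)
Step 12: (((\c.s) v) p)
Step 13: (s p)

Answer: (s p)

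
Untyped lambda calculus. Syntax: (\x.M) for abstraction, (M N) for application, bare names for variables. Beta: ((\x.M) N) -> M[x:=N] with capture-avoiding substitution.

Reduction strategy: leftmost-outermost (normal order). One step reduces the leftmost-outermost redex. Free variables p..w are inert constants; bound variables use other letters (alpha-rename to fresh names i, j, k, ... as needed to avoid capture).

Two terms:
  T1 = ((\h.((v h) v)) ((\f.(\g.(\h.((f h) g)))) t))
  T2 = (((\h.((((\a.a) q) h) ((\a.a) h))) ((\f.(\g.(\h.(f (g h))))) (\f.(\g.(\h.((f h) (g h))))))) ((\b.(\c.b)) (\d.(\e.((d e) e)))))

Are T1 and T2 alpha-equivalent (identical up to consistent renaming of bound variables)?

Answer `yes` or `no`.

Answer: no

Derivation:
Term 1: ((\h.((v h) v)) ((\f.(\g.(\h.((f h) g)))) t))
Term 2: (((\h.((((\a.a) q) h) ((\a.a) h))) ((\f.(\g.(\h.(f (g h))))) (\f.(\g.(\h.((f h) (g h))))))) ((\b.(\c.b)) (\d.(\e.((d e) e)))))
Alpha-equivalence: compare structure up to binder renaming.
Result: False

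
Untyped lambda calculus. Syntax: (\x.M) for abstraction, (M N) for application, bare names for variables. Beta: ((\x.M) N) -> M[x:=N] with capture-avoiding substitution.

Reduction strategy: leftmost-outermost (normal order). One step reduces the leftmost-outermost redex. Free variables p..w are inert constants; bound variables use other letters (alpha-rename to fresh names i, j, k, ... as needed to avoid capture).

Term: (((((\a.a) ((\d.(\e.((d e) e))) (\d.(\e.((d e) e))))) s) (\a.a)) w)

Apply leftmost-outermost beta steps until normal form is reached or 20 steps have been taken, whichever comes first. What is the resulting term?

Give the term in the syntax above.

Step 0: (((((\a.a) ((\d.(\e.((d e) e))) (\d.(\e.((d e) e))))) s) (\a.a)) w)
Step 1: (((((\d.(\e.((d e) e))) (\d.(\e.((d e) e)))) s) (\a.a)) w)
Step 2: ((((\e.(((\d.(\e.((d e) e))) e) e)) s) (\a.a)) w)
Step 3: (((((\d.(\e.((d e) e))) s) s) (\a.a)) w)
Step 4: ((((\e.((s e) e)) s) (\a.a)) w)
Step 5: ((((s s) s) (\a.a)) w)

Answer: ((((s s) s) (\a.a)) w)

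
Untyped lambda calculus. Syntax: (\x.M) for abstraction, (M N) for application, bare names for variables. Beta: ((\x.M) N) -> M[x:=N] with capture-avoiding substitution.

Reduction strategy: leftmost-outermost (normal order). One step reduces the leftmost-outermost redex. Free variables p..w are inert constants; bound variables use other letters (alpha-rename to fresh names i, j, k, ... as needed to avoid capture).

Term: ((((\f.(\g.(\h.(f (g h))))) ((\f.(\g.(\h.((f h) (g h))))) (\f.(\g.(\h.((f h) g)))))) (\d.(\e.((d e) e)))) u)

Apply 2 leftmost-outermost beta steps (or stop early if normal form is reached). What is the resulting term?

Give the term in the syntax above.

Answer: ((\h.(((\f.(\g.(\h.((f h) (g h))))) (\f.(\g.(\h.((f h) g))))) ((\d.(\e.((d e) e))) h))) u)

Derivation:
Step 0: ((((\f.(\g.(\h.(f (g h))))) ((\f.(\g.(\h.((f h) (g h))))) (\f.(\g.(\h.((f h) g)))))) (\d.(\e.((d e) e)))) u)
Step 1: (((\g.(\h.(((\f.(\g.(\h.((f h) (g h))))) (\f.(\g.(\h.((f h) g))))) (g h)))) (\d.(\e.((d e) e)))) u)
Step 2: ((\h.(((\f.(\g.(\h.((f h) (g h))))) (\f.(\g.(\h.((f h) g))))) ((\d.(\e.((d e) e))) h))) u)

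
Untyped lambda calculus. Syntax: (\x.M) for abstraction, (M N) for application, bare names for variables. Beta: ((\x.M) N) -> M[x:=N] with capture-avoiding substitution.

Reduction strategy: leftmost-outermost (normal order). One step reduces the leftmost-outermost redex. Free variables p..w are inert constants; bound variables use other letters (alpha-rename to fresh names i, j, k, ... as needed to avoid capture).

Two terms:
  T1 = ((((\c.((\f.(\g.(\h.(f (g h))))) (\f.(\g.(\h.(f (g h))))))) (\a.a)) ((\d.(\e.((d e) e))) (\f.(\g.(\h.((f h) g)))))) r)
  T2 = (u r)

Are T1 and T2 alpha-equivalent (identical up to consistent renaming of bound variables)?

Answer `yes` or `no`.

Term 1: ((((\c.((\f.(\g.(\h.(f (g h))))) (\f.(\g.(\h.(f (g h))))))) (\a.a)) ((\d.(\e.((d e) e))) (\f.(\g.(\h.((f h) g)))))) r)
Term 2: (u r)
Alpha-equivalence: compare structure up to binder renaming.
Result: False

Answer: no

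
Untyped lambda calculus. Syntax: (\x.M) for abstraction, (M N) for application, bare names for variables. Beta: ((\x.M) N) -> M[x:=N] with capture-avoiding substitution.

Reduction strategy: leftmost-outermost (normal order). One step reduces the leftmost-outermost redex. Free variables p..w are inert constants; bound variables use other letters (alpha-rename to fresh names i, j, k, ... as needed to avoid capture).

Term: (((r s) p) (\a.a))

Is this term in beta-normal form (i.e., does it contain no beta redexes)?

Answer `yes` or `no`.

Term: (((r s) p) (\a.a))
No beta redexes found.

Answer: yes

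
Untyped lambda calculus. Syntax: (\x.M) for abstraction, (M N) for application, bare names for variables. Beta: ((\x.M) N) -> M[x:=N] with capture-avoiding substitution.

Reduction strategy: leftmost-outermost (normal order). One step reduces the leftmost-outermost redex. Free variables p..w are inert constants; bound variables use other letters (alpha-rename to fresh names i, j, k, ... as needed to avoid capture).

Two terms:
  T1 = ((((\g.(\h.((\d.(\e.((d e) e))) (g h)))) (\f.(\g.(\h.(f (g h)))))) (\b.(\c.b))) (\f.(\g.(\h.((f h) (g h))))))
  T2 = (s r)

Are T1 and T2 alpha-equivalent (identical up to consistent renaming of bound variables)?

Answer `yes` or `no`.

Answer: no

Derivation:
Term 1: ((((\g.(\h.((\d.(\e.((d e) e))) (g h)))) (\f.(\g.(\h.(f (g h)))))) (\b.(\c.b))) (\f.(\g.(\h.((f h) (g h))))))
Term 2: (s r)
Alpha-equivalence: compare structure up to binder renaming.
Result: False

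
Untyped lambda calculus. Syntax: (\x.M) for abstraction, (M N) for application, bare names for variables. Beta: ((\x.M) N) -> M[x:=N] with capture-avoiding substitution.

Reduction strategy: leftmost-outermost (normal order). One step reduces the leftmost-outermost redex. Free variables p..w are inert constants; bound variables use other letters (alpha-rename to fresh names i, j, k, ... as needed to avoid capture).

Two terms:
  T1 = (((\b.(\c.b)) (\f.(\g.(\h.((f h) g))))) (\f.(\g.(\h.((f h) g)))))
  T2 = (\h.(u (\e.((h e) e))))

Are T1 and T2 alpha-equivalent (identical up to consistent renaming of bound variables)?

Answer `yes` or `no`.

Answer: no

Derivation:
Term 1: (((\b.(\c.b)) (\f.(\g.(\h.((f h) g))))) (\f.(\g.(\h.((f h) g)))))
Term 2: (\h.(u (\e.((h e) e))))
Alpha-equivalence: compare structure up to binder renaming.
Result: False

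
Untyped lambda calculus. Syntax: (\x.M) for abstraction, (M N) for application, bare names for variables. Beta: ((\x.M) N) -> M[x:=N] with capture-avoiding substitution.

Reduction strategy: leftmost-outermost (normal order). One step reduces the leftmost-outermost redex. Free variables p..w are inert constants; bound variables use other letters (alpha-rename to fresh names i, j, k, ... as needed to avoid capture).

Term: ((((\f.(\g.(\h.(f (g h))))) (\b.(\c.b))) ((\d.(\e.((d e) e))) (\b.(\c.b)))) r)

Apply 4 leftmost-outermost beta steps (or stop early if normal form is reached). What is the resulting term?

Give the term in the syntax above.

Answer: (\c.(((\d.(\e.((d e) e))) (\b.(\c.b))) r))

Derivation:
Step 0: ((((\f.(\g.(\h.(f (g h))))) (\b.(\c.b))) ((\d.(\e.((d e) e))) (\b.(\c.b)))) r)
Step 1: (((\g.(\h.((\b.(\c.b)) (g h)))) ((\d.(\e.((d e) e))) (\b.(\c.b)))) r)
Step 2: ((\h.((\b.(\c.b)) (((\d.(\e.((d e) e))) (\b.(\c.b))) h))) r)
Step 3: ((\b.(\c.b)) (((\d.(\e.((d e) e))) (\b.(\c.b))) r))
Step 4: (\c.(((\d.(\e.((d e) e))) (\b.(\c.b))) r))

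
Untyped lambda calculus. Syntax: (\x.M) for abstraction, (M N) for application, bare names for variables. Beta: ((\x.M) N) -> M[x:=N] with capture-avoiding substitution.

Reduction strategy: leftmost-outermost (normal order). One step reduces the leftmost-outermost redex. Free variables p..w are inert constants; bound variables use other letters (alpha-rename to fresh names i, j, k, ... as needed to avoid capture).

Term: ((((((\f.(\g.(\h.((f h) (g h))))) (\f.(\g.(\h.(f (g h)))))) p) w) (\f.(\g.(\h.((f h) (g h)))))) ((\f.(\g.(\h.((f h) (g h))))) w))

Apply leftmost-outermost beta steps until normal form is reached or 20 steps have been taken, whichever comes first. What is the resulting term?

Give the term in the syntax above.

Step 0: ((((((\f.(\g.(\h.((f h) (g h))))) (\f.(\g.(\h.(f (g h)))))) p) w) (\f.(\g.(\h.((f h) (g h)))))) ((\f.(\g.(\h.((f h) (g h))))) w))
Step 1: (((((\g.(\h.(((\f.(\g.(\h.(f (g h))))) h) (g h)))) p) w) (\f.(\g.(\h.((f h) (g h)))))) ((\f.(\g.(\h.((f h) (g h))))) w))
Step 2: ((((\h.(((\f.(\g.(\h.(f (g h))))) h) (p h))) w) (\f.(\g.(\h.((f h) (g h)))))) ((\f.(\g.(\h.((f h) (g h))))) w))
Step 3: (((((\f.(\g.(\h.(f (g h))))) w) (p w)) (\f.(\g.(\h.((f h) (g h)))))) ((\f.(\g.(\h.((f h) (g h))))) w))
Step 4: ((((\g.(\h.(w (g h)))) (p w)) (\f.(\g.(\h.((f h) (g h)))))) ((\f.(\g.(\h.((f h) (g h))))) w))
Step 5: (((\h.(w ((p w) h))) (\f.(\g.(\h.((f h) (g h)))))) ((\f.(\g.(\h.((f h) (g h))))) w))
Step 6: ((w ((p w) (\f.(\g.(\h.((f h) (g h))))))) ((\f.(\g.(\h.((f h) (g h))))) w))
Step 7: ((w ((p w) (\f.(\g.(\h.((f h) (g h))))))) (\g.(\h.((w h) (g h)))))

Answer: ((w ((p w) (\f.(\g.(\h.((f h) (g h))))))) (\g.(\h.((w h) (g h)))))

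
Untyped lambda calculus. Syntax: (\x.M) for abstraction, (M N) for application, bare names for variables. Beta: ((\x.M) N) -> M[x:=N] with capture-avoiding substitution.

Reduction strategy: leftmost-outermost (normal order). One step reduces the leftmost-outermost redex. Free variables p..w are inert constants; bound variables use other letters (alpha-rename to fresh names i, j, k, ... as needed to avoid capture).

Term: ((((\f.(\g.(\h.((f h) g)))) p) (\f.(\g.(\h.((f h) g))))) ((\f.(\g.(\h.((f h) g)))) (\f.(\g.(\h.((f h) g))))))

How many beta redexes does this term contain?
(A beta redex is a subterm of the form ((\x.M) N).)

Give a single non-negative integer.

Term: ((((\f.(\g.(\h.((f h) g)))) p) (\f.(\g.(\h.((f h) g))))) ((\f.(\g.(\h.((f h) g)))) (\f.(\g.(\h.((f h) g))))))
  Redex: ((\f.(\g.(\h.((f h) g)))) p)
  Redex: ((\f.(\g.(\h.((f h) g)))) (\f.(\g.(\h.((f h) g)))))
Total redexes: 2

Answer: 2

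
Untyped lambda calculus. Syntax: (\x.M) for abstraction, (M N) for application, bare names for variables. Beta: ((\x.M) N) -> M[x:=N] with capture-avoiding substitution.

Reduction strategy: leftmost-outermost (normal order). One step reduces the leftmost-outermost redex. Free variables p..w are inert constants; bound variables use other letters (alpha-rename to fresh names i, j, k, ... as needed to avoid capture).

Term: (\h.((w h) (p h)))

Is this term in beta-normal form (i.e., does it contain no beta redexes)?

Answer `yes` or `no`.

Answer: yes

Derivation:
Term: (\h.((w h) (p h)))
No beta redexes found.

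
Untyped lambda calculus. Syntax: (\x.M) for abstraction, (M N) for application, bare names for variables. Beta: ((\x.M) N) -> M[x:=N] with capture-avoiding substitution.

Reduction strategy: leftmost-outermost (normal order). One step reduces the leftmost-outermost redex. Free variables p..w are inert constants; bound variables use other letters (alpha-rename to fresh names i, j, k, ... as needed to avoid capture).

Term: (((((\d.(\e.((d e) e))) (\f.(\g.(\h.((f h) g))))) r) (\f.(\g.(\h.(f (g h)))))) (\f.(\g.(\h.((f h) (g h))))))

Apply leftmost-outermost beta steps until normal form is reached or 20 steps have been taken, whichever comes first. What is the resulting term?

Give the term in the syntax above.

Step 0: (((((\d.(\e.((d e) e))) (\f.(\g.(\h.((f h) g))))) r) (\f.(\g.(\h.(f (g h)))))) (\f.(\g.(\h.((f h) (g h))))))
Step 1: ((((\e.(((\f.(\g.(\h.((f h) g)))) e) e)) r) (\f.(\g.(\h.(f (g h)))))) (\f.(\g.(\h.((f h) (g h))))))
Step 2: (((((\f.(\g.(\h.((f h) g)))) r) r) (\f.(\g.(\h.(f (g h)))))) (\f.(\g.(\h.((f h) (g h))))))
Step 3: ((((\g.(\h.((r h) g))) r) (\f.(\g.(\h.(f (g h)))))) (\f.(\g.(\h.((f h) (g h))))))
Step 4: (((\h.((r h) r)) (\f.(\g.(\h.(f (g h)))))) (\f.(\g.(\h.((f h) (g h))))))
Step 5: (((r (\f.(\g.(\h.(f (g h)))))) r) (\f.(\g.(\h.((f h) (g h))))))

Answer: (((r (\f.(\g.(\h.(f (g h)))))) r) (\f.(\g.(\h.((f h) (g h))))))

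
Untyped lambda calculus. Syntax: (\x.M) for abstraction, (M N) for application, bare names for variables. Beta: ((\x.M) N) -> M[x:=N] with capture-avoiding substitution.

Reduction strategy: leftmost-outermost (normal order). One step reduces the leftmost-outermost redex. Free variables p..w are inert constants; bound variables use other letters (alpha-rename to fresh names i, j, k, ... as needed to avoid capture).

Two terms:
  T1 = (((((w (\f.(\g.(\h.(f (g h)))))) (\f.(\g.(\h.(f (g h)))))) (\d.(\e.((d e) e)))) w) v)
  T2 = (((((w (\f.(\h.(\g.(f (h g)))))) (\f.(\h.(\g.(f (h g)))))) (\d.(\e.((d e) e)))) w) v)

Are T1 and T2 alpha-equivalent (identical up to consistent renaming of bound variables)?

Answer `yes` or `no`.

Term 1: (((((w (\f.(\g.(\h.(f (g h)))))) (\f.(\g.(\h.(f (g h)))))) (\d.(\e.((d e) e)))) w) v)
Term 2: (((((w (\f.(\h.(\g.(f (h g)))))) (\f.(\h.(\g.(f (h g)))))) (\d.(\e.((d e) e)))) w) v)
Alpha-equivalence: compare structure up to binder renaming.
Result: True

Answer: yes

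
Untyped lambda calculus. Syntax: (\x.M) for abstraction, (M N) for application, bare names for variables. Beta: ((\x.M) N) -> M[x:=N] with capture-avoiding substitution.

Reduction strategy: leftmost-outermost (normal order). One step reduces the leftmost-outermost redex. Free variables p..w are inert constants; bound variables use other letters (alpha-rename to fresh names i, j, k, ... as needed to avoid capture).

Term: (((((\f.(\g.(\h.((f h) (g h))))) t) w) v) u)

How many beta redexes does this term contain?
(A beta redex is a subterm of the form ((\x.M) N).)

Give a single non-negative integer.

Answer: 1

Derivation:
Term: (((((\f.(\g.(\h.((f h) (g h))))) t) w) v) u)
  Redex: ((\f.(\g.(\h.((f h) (g h))))) t)
Total redexes: 1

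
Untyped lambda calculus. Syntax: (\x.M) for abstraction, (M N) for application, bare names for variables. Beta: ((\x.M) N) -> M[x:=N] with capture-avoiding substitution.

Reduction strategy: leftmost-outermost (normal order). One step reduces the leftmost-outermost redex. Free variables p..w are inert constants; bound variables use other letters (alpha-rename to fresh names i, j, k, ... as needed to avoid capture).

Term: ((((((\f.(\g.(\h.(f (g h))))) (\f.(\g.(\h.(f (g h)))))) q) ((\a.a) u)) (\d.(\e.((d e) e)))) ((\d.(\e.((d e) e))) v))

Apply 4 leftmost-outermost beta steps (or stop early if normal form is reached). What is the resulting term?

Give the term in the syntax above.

Answer: (((\g.(\h.((q ((\a.a) u)) (g h)))) (\d.(\e.((d e) e)))) ((\d.(\e.((d e) e))) v))

Derivation:
Step 0: ((((((\f.(\g.(\h.(f (g h))))) (\f.(\g.(\h.(f (g h)))))) q) ((\a.a) u)) (\d.(\e.((d e) e)))) ((\d.(\e.((d e) e))) v))
Step 1: (((((\g.(\h.((\f.(\g.(\h.(f (g h))))) (g h)))) q) ((\a.a) u)) (\d.(\e.((d e) e)))) ((\d.(\e.((d e) e))) v))
Step 2: ((((\h.((\f.(\g.(\h.(f (g h))))) (q h))) ((\a.a) u)) (\d.(\e.((d e) e)))) ((\d.(\e.((d e) e))) v))
Step 3: ((((\f.(\g.(\h.(f (g h))))) (q ((\a.a) u))) (\d.(\e.((d e) e)))) ((\d.(\e.((d e) e))) v))
Step 4: (((\g.(\h.((q ((\a.a) u)) (g h)))) (\d.(\e.((d e) e)))) ((\d.(\e.((d e) e))) v))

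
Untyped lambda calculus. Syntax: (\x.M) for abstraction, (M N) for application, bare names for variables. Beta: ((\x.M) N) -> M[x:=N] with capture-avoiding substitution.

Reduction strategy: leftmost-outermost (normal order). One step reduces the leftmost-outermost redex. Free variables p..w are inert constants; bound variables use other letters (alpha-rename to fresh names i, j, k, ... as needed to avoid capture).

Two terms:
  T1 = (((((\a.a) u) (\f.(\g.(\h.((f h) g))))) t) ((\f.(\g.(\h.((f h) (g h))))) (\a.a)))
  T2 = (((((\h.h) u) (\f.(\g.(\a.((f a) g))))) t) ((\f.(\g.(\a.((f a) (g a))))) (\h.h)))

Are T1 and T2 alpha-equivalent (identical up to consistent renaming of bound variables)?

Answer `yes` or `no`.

Term 1: (((((\a.a) u) (\f.(\g.(\h.((f h) g))))) t) ((\f.(\g.(\h.((f h) (g h))))) (\a.a)))
Term 2: (((((\h.h) u) (\f.(\g.(\a.((f a) g))))) t) ((\f.(\g.(\a.((f a) (g a))))) (\h.h)))
Alpha-equivalence: compare structure up to binder renaming.
Result: True

Answer: yes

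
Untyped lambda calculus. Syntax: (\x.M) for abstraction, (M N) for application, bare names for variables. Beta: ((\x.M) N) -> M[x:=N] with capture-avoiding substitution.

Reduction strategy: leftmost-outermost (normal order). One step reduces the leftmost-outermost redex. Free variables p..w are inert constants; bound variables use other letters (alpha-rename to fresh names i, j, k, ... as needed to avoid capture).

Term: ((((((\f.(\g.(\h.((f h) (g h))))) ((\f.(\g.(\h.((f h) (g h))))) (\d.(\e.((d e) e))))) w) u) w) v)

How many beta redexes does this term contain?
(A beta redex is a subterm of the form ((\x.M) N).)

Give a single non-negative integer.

Term: ((((((\f.(\g.(\h.((f h) (g h))))) ((\f.(\g.(\h.((f h) (g h))))) (\d.(\e.((d e) e))))) w) u) w) v)
  Redex: ((\f.(\g.(\h.((f h) (g h))))) ((\f.(\g.(\h.((f h) (g h))))) (\d.(\e.((d e) e)))))
  Redex: ((\f.(\g.(\h.((f h) (g h))))) (\d.(\e.((d e) e))))
Total redexes: 2

Answer: 2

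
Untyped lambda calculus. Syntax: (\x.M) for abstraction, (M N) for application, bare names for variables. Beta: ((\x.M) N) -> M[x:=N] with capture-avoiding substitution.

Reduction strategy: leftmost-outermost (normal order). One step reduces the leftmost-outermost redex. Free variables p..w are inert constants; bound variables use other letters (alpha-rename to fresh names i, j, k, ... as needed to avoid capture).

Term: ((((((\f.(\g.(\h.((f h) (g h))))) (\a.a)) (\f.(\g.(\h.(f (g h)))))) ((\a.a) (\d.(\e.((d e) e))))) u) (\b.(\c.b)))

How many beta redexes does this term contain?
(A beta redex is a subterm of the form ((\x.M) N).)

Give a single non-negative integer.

Answer: 2

Derivation:
Term: ((((((\f.(\g.(\h.((f h) (g h))))) (\a.a)) (\f.(\g.(\h.(f (g h)))))) ((\a.a) (\d.(\e.((d e) e))))) u) (\b.(\c.b)))
  Redex: ((\f.(\g.(\h.((f h) (g h))))) (\a.a))
  Redex: ((\a.a) (\d.(\e.((d e) e))))
Total redexes: 2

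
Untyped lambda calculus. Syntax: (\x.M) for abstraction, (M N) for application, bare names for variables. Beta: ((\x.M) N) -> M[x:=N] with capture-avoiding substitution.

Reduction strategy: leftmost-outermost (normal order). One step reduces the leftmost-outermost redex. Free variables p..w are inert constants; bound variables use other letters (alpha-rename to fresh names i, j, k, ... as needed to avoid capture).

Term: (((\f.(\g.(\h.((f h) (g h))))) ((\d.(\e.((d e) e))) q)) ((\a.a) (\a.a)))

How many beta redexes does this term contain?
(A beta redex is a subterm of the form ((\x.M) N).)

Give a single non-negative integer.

Term: (((\f.(\g.(\h.((f h) (g h))))) ((\d.(\e.((d e) e))) q)) ((\a.a) (\a.a)))
  Redex: ((\f.(\g.(\h.((f h) (g h))))) ((\d.(\e.((d e) e))) q))
  Redex: ((\d.(\e.((d e) e))) q)
  Redex: ((\a.a) (\a.a))
Total redexes: 3

Answer: 3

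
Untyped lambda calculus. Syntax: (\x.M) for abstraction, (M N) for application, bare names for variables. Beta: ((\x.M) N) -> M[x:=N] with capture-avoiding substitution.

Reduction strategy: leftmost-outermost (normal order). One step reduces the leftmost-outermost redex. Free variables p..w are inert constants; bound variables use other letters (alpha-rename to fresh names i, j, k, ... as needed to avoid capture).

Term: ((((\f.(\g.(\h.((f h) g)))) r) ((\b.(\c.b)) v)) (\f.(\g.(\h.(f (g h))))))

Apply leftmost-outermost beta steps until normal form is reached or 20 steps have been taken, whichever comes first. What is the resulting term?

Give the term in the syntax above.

Answer: ((r (\f.(\g.(\h.(f (g h)))))) (\c.v))

Derivation:
Step 0: ((((\f.(\g.(\h.((f h) g)))) r) ((\b.(\c.b)) v)) (\f.(\g.(\h.(f (g h))))))
Step 1: (((\g.(\h.((r h) g))) ((\b.(\c.b)) v)) (\f.(\g.(\h.(f (g h))))))
Step 2: ((\h.((r h) ((\b.(\c.b)) v))) (\f.(\g.(\h.(f (g h))))))
Step 3: ((r (\f.(\g.(\h.(f (g h)))))) ((\b.(\c.b)) v))
Step 4: ((r (\f.(\g.(\h.(f (g h)))))) (\c.v))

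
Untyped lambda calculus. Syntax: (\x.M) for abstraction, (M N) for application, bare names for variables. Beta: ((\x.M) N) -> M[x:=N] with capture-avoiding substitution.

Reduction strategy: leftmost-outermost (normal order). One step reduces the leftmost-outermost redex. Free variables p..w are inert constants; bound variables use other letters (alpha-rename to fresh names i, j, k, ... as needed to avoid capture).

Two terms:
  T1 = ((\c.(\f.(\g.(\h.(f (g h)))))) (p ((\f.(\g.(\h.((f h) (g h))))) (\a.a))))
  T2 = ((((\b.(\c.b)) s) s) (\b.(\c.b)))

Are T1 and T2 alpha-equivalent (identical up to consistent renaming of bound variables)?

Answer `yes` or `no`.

Term 1: ((\c.(\f.(\g.(\h.(f (g h)))))) (p ((\f.(\g.(\h.((f h) (g h))))) (\a.a))))
Term 2: ((((\b.(\c.b)) s) s) (\b.(\c.b)))
Alpha-equivalence: compare structure up to binder renaming.
Result: False

Answer: no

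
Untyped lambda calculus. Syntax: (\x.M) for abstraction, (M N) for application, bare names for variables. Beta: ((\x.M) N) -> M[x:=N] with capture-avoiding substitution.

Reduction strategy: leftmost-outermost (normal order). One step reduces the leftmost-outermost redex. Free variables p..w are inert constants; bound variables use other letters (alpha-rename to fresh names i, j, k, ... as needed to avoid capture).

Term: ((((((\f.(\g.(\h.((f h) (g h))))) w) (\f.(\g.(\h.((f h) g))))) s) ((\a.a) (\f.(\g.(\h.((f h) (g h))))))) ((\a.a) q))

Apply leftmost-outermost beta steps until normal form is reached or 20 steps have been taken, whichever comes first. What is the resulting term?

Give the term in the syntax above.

Step 0: ((((((\f.(\g.(\h.((f h) (g h))))) w) (\f.(\g.(\h.((f h) g))))) s) ((\a.a) (\f.(\g.(\h.((f h) (g h))))))) ((\a.a) q))
Step 1: (((((\g.(\h.((w h) (g h)))) (\f.(\g.(\h.((f h) g))))) s) ((\a.a) (\f.(\g.(\h.((f h) (g h))))))) ((\a.a) q))
Step 2: ((((\h.((w h) ((\f.(\g.(\h.((f h) g)))) h))) s) ((\a.a) (\f.(\g.(\h.((f h) (g h))))))) ((\a.a) q))
Step 3: ((((w s) ((\f.(\g.(\h.((f h) g)))) s)) ((\a.a) (\f.(\g.(\h.((f h) (g h))))))) ((\a.a) q))
Step 4: ((((w s) (\g.(\h.((s h) g)))) ((\a.a) (\f.(\g.(\h.((f h) (g h))))))) ((\a.a) q))
Step 5: ((((w s) (\g.(\h.((s h) g)))) (\f.(\g.(\h.((f h) (g h)))))) ((\a.a) q))
Step 6: ((((w s) (\g.(\h.((s h) g)))) (\f.(\g.(\h.((f h) (g h)))))) q)

Answer: ((((w s) (\g.(\h.((s h) g)))) (\f.(\g.(\h.((f h) (g h)))))) q)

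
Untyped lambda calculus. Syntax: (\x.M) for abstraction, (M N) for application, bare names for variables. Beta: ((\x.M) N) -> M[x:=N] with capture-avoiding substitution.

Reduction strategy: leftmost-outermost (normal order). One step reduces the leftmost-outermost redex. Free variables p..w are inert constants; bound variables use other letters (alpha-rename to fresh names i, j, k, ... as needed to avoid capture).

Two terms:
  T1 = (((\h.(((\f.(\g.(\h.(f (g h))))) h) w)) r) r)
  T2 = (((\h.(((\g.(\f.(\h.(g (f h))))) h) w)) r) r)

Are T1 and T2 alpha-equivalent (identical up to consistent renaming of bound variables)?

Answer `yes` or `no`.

Term 1: (((\h.(((\f.(\g.(\h.(f (g h))))) h) w)) r) r)
Term 2: (((\h.(((\g.(\f.(\h.(g (f h))))) h) w)) r) r)
Alpha-equivalence: compare structure up to binder renaming.
Result: True

Answer: yes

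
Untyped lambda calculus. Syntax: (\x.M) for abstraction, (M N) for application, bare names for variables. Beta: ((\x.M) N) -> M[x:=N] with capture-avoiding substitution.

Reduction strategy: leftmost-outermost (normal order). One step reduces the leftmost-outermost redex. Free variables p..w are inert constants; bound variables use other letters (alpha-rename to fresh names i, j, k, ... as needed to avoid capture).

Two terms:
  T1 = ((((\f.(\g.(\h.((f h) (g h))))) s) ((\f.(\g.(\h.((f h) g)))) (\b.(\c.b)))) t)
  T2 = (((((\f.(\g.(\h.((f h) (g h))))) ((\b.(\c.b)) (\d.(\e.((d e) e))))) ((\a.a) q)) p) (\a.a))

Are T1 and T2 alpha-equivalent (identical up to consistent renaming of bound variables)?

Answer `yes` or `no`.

Answer: no

Derivation:
Term 1: ((((\f.(\g.(\h.((f h) (g h))))) s) ((\f.(\g.(\h.((f h) g)))) (\b.(\c.b)))) t)
Term 2: (((((\f.(\g.(\h.((f h) (g h))))) ((\b.(\c.b)) (\d.(\e.((d e) e))))) ((\a.a) q)) p) (\a.a))
Alpha-equivalence: compare structure up to binder renaming.
Result: False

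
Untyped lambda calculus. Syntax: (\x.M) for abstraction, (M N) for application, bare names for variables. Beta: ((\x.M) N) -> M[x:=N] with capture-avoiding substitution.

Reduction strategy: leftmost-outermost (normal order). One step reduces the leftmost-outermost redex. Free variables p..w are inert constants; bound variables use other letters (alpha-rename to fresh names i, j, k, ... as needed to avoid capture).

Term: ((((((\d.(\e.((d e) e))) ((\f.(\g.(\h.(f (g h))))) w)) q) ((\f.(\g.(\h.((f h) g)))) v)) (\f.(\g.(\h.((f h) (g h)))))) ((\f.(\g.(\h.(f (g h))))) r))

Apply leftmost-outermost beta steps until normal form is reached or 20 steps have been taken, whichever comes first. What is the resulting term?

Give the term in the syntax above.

Answer: ((((w (q q)) (\g.(\h.((v h) g)))) (\f.(\g.(\h.((f h) (g h)))))) (\g.(\h.(r (g h)))))

Derivation:
Step 0: ((((((\d.(\e.((d e) e))) ((\f.(\g.(\h.(f (g h))))) w)) q) ((\f.(\g.(\h.((f h) g)))) v)) (\f.(\g.(\h.((f h) (g h)))))) ((\f.(\g.(\h.(f (g h))))) r))
Step 1: (((((\e.((((\f.(\g.(\h.(f (g h))))) w) e) e)) q) ((\f.(\g.(\h.((f h) g)))) v)) (\f.(\g.(\h.((f h) (g h)))))) ((\f.(\g.(\h.(f (g h))))) r))
Step 2: (((((((\f.(\g.(\h.(f (g h))))) w) q) q) ((\f.(\g.(\h.((f h) g)))) v)) (\f.(\g.(\h.((f h) (g h)))))) ((\f.(\g.(\h.(f (g h))))) r))
Step 3: ((((((\g.(\h.(w (g h)))) q) q) ((\f.(\g.(\h.((f h) g)))) v)) (\f.(\g.(\h.((f h) (g h)))))) ((\f.(\g.(\h.(f (g h))))) r))
Step 4: (((((\h.(w (q h))) q) ((\f.(\g.(\h.((f h) g)))) v)) (\f.(\g.(\h.((f h) (g h)))))) ((\f.(\g.(\h.(f (g h))))) r))
Step 5: ((((w (q q)) ((\f.(\g.(\h.((f h) g)))) v)) (\f.(\g.(\h.((f h) (g h)))))) ((\f.(\g.(\h.(f (g h))))) r))
Step 6: ((((w (q q)) (\g.(\h.((v h) g)))) (\f.(\g.(\h.((f h) (g h)))))) ((\f.(\g.(\h.(f (g h))))) r))
Step 7: ((((w (q q)) (\g.(\h.((v h) g)))) (\f.(\g.(\h.((f h) (g h)))))) (\g.(\h.(r (g h)))))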